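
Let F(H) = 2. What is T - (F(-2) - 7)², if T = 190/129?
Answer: -3035/129 ≈ -23.527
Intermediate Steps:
T = 190/129 (T = 190*(1/129) = 190/129 ≈ 1.4729)
T - (F(-2) - 7)² = 190/129 - (2 - 7)² = 190/129 - 1*(-5)² = 190/129 - 1*25 = 190/129 - 25 = -3035/129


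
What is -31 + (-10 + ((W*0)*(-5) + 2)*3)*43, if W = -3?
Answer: -203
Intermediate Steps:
-31 + (-10 + ((W*0)*(-5) + 2)*3)*43 = -31 + (-10 + (-3*0*(-5) + 2)*3)*43 = -31 + (-10 + (0*(-5) + 2)*3)*43 = -31 + (-10 + (0 + 2)*3)*43 = -31 + (-10 + 2*3)*43 = -31 + (-10 + 6)*43 = -31 - 4*43 = -31 - 172 = -203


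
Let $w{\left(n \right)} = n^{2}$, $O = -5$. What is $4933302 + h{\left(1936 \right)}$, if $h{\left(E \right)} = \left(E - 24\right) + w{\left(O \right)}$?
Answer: $4935239$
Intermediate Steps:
$h{\left(E \right)} = 1 + E$ ($h{\left(E \right)} = \left(E - 24\right) + \left(-5\right)^{2} = \left(-24 + E\right) + 25 = 1 + E$)
$4933302 + h{\left(1936 \right)} = 4933302 + \left(1 + 1936\right) = 4933302 + 1937 = 4935239$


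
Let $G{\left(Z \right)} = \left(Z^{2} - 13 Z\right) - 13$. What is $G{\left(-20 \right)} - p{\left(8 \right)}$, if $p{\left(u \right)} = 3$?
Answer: $644$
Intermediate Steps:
$G{\left(Z \right)} = -13 + Z^{2} - 13 Z$
$G{\left(-20 \right)} - p{\left(8 \right)} = \left(-13 + \left(-20\right)^{2} - -260\right) - 3 = \left(-13 + 400 + 260\right) - 3 = 647 - 3 = 644$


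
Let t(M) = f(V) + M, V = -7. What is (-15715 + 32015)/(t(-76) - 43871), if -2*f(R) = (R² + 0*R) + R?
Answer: -4075/10992 ≈ -0.37072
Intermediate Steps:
f(R) = -R/2 - R²/2 (f(R) = -((R² + 0*R) + R)/2 = -((R² + 0) + R)/2 = -(R² + R)/2 = -(R + R²)/2 = -R/2 - R²/2)
t(M) = -21 + M (t(M) = -½*(-7)*(1 - 7) + M = -½*(-7)*(-6) + M = -21 + M)
(-15715 + 32015)/(t(-76) - 43871) = (-15715 + 32015)/((-21 - 76) - 43871) = 16300/(-97 - 43871) = 16300/(-43968) = 16300*(-1/43968) = -4075/10992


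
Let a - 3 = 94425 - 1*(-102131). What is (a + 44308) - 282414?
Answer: -41547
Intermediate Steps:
a = 196559 (a = 3 + (94425 - 1*(-102131)) = 3 + (94425 + 102131) = 3 + 196556 = 196559)
(a + 44308) - 282414 = (196559 + 44308) - 282414 = 240867 - 282414 = -41547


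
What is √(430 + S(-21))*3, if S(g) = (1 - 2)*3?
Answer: 3*√427 ≈ 61.992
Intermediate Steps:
S(g) = -3 (S(g) = -1*3 = -3)
√(430 + S(-21))*3 = √(430 - 3)*3 = √427*3 = 3*√427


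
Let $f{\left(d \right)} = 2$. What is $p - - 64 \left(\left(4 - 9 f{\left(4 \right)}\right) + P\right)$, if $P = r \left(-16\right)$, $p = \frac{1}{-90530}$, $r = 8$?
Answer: $- \frac{822736641}{90530} \approx -9088.0$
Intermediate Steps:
$p = - \frac{1}{90530} \approx -1.1046 \cdot 10^{-5}$
$P = -128$ ($P = 8 \left(-16\right) = -128$)
$p - - 64 \left(\left(4 - 9 f{\left(4 \right)}\right) + P\right) = - \frac{1}{90530} - - 64 \left(\left(4 - 18\right) - 128\right) = - \frac{1}{90530} - - 64 \left(-14 - 128\right) = - \frac{1}{90530} - \left(-64\right) \left(-142\right) = - \frac{1}{90530} - 9088 = - \frac{822736641}{90530}$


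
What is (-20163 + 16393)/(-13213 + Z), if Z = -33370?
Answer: 3770/46583 ≈ 0.080931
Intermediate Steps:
(-20163 + 16393)/(-13213 + Z) = (-20163 + 16393)/(-13213 - 33370) = -3770/(-46583) = -3770*(-1/46583) = 3770/46583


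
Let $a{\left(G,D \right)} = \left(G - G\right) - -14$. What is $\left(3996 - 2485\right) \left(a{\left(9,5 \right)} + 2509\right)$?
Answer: $3812253$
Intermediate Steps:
$a{\left(G,D \right)} = 14$ ($a{\left(G,D \right)} = 0 + 14 = 14$)
$\left(3996 - 2485\right) \left(a{\left(9,5 \right)} + 2509\right) = \left(3996 - 2485\right) \left(14 + 2509\right) = 1511 \cdot 2523 = 3812253$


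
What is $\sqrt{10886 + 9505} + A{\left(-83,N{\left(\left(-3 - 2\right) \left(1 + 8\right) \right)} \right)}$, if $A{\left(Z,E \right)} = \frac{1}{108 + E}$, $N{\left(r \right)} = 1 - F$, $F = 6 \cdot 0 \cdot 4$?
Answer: $\frac{1}{109} + \sqrt{20391} \approx 142.81$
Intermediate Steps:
$F = 0$ ($F = 6 \cdot 0 = 0$)
$N{\left(r \right)} = 1$ ($N{\left(r \right)} = 1 - 0 = 1 + 0 = 1$)
$\sqrt{10886 + 9505} + A{\left(-83,N{\left(\left(-3 - 2\right) \left(1 + 8\right) \right)} \right)} = \sqrt{10886 + 9505} + \frac{1}{108 + 1} = \sqrt{20391} + \frac{1}{109} = \frac{1}{109} + \sqrt{20391}$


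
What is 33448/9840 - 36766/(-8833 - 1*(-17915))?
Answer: -3625169/5585430 ≈ -0.64904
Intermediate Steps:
33448/9840 - 36766/(-8833 - 1*(-17915)) = 33448*(1/9840) - 36766/(-8833 + 17915) = 4181/1230 - 36766/9082 = 4181/1230 - 36766*1/9082 = 4181/1230 - 18383/4541 = -3625169/5585430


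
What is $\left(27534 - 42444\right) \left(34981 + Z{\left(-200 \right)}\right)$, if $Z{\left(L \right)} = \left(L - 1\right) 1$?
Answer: $-518569800$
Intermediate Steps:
$Z{\left(L \right)} = -1 + L$ ($Z{\left(L \right)} = \left(-1 + L\right) 1 = -1 + L$)
$\left(27534 - 42444\right) \left(34981 + Z{\left(-200 \right)}\right) = \left(27534 - 42444\right) \left(34981 - 201\right) = - 14910 \left(34981 - 201\right) = \left(-14910\right) 34780 = -518569800$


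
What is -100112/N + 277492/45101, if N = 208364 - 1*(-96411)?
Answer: 80057472988/13745657275 ≈ 5.8242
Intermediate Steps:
N = 304775 (N = 208364 + 96411 = 304775)
-100112/N + 277492/45101 = -100112/304775 + 277492/45101 = 80057472988/13745657275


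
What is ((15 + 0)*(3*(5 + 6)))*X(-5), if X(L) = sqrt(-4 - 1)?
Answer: 495*I*sqrt(5) ≈ 1106.9*I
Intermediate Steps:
X(L) = I*sqrt(5) (X(L) = sqrt(-5) = I*sqrt(5))
((15 + 0)*(3*(5 + 6)))*X(-5) = ((15 + 0)*(3*(5 + 6)))*(I*sqrt(5)) = (15*(3*11))*(I*sqrt(5)) = (15*33)*(I*sqrt(5)) = 495*(I*sqrt(5)) = 495*I*sqrt(5)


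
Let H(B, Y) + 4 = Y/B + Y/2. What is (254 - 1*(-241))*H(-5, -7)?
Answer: -6039/2 ≈ -3019.5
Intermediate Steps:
H(B, Y) = -4 + Y/2 + Y/B (H(B, Y) = -4 + (Y/B + Y/2) = -4 + (Y/2 + Y/B) = -4 + Y/2 + Y/B)
(254 - 1*(-241))*H(-5, -7) = (254 - 1*(-241))*(-4 + (½)*(-7) - 7/(-5)) = (254 + 241)*(-4 - 7/2 - 7*(-⅕)) = 495*(-4 - 7/2 + 7/5) = 495*(-61/10) = -6039/2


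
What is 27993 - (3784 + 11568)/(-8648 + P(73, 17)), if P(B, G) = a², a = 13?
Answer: 237367999/8479 ≈ 27995.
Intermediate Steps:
P(B, G) = 169 (P(B, G) = 13² = 169)
27993 - (3784 + 11568)/(-8648 + P(73, 17)) = 27993 - (3784 + 11568)/(-8648 + 169) = 27993 - 15352/(-8479) = 27993 - 15352*(-1)/8479 = 27993 - 1*(-15352/8479) = 27993 + 15352/8479 = 237367999/8479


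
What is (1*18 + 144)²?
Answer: 26244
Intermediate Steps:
(1*18 + 144)² = (18 + 144)² = 162² = 26244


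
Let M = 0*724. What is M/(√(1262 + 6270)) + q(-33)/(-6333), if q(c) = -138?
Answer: 46/2111 ≈ 0.021791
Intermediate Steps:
M = 0
M/(√(1262 + 6270)) + q(-33)/(-6333) = 0/(√(1262 + 6270)) - 138/(-6333) = 0/(√7532) - 138*(-1/6333) = 0/((2*√1883)) + 46/2111 = 0*(√1883/3766) + 46/2111 = 0 + 46/2111 = 46/2111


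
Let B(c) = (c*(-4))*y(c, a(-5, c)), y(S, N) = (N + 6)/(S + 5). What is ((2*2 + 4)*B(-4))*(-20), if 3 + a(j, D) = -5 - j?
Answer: -7680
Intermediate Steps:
a(j, D) = -8 - j (a(j, D) = -3 + (-5 - j) = -8 - j)
y(S, N) = (6 + N)/(5 + S)
B(c) = -12*c/(5 + c) (B(c) = (c*(-4))*((6 + (-8 - 1*(-5)))/(5 + c)) = (-4*c)*((6 + (-8 + 5))/(5 + c)) = (-4*c)*((6 - 3)/(5 + c)) = (-4*c)*(3/(5 + c)) = -12*c/(5 + c))
((2*2 + 4)*B(-4))*(-20) = ((2*2 + 4)*(-12*(-4)/(5 - 4)))*(-20) = ((4 + 4)*(-12*(-4)/1))*(-20) = (8*(-12*(-4)*1))*(-20) = (8*48)*(-20) = 384*(-20) = -7680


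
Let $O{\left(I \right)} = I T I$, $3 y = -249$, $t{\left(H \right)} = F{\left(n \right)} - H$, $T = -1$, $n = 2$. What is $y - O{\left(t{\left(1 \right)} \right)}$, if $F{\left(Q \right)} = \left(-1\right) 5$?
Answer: $-47$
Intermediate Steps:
$F{\left(Q \right)} = -5$
$t{\left(H \right)} = -5 - H$
$y = -83$ ($y = \frac{1}{3} \left(-249\right) = -83$)
$O{\left(I \right)} = - I^{2}$ ($O{\left(I \right)} = I \left(-1\right) I = - I I = - I^{2}$)
$y - O{\left(t{\left(1 \right)} \right)} = -83 - - \left(-5 - 1\right)^{2} = -83 - - \left(-6\right)^{2} = -83 - \left(-1\right) 36 = -83 - -36 = -83 + 36 = -47$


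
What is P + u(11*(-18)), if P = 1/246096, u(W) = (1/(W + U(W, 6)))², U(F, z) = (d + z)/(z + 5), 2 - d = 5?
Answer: 1278083/43118070000 ≈ 2.9641e-5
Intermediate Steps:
d = -3 (d = 2 - 1*5 = 2 - 5 = -3)
U(F, z) = (-3 + z)/(5 + z) (U(F, z) = (-3 + z)/(z + 5) = (-3 + z)/(5 + z))
u(W) = (3/11 + W)⁻² (u(W) = (1/(W + (-3 + 6)/(5 + 6)))² = (1/(W + 3/11))² = (1/(3/11 + W))² = (3/11 + W)⁻²)
P = 1/246096 ≈ 4.0635e-6
P + u(11*(-18)) = 1/246096 + 121/(3 + 11*(11*(-18)))² = 1/246096 + 121/(3 + 11*(-198))² = 1/246096 + 121/(3 - 2178)² = 1/246096 + 121/(-2175)² = 1/246096 + 121*(1/4730625) = 1/246096 + 121/4730625 = 1278083/43118070000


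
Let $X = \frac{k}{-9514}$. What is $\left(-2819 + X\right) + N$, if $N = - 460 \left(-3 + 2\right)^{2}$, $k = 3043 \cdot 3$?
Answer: $- \frac{31205535}{9514} \approx -3280.0$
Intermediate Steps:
$k = 9129$
$X = - \frac{9129}{9514}$ ($X = \frac{9129}{-9514} = 9129 \left(- \frac{1}{9514}\right) = - \frac{9129}{9514} \approx -0.95953$)
$N = -460$ ($N = - 460 \left(-1\right)^{2} = \left(-460\right) 1 = -460$)
$\left(-2819 + X\right) + N = \left(-2819 - \frac{9129}{9514}\right) - 460 = - \frac{26829095}{9514} - 460 = - \frac{31205535}{9514}$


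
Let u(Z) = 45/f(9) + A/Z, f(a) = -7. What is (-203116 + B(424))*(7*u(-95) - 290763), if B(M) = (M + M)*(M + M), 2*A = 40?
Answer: -2851029775440/19 ≈ -1.5005e+11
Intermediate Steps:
A = 20 (A = (½)*40 = 20)
B(M) = 4*M² (B(M) = (2*M)*(2*M) = 4*M²)
u(Z) = -45/7 + 20/Z (u(Z) = 45/(-7) + 20/Z = 45*(-⅐) + 20/Z = -45/7 + 20/Z)
(-203116 + B(424))*(7*u(-95) - 290763) = (-203116 + 4*424²)*(7*(-45/7 + 20/(-95)) - 290763) = (-203116 + 4*179776)*(7*(-45/7 + 20*(-1/95)) - 290763) = (-203116 + 719104)*(7*(-45/7 - 4/19) - 290763) = 515988*(7*(-883/133) - 290763) = 515988*(-883/19 - 290763) = 515988*(-5525380/19) = -2851029775440/19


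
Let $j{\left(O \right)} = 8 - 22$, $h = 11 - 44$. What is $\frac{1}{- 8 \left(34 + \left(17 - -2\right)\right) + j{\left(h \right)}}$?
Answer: $- \frac{1}{438} \approx -0.0022831$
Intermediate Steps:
$h = -33$ ($h = 11 - 44 = -33$)
$j{\left(O \right)} = -14$ ($j{\left(O \right)} = 8 - 22 = -14$)
$\frac{1}{- 8 \left(34 + \left(17 - -2\right)\right) + j{\left(h \right)}} = \frac{1}{- 8 \left(34 + \left(17 - -2\right)\right) - 14} = \frac{1}{- 8 \left(34 + \left(17 + 2\right)\right) - 14} = \frac{1}{- 8 \left(34 + 19\right) - 14} = \frac{1}{\left(-8\right) 53 - 14} = \frac{1}{-424 - 14} = \frac{1}{-438} = - \frac{1}{438}$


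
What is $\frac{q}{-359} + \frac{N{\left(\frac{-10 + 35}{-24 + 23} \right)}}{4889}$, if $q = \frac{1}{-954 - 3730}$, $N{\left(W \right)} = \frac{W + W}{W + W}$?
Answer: $\frac{1686445}{8221127284} \approx 0.00020514$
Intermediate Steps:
$N{\left(W \right)} = 1$ ($N{\left(W \right)} = \frac{2 W}{2 W} = 2 W \frac{1}{2 W} = 1$)
$q = - \frac{1}{4684}$ ($q = \frac{1}{-4684} = - \frac{1}{4684} \approx -0.00021349$)
$\frac{q}{-359} + \frac{N{\left(\frac{-10 + 35}{-24 + 23} \right)}}{4889} = - \frac{1}{4684 \left(-359\right)} + 1 \cdot \frac{1}{4889} = \left(- \frac{1}{4684}\right) \left(- \frac{1}{359}\right) + 1 \cdot \frac{1}{4889} = \frac{1}{1681556} + \frac{1}{4889} = \frac{1686445}{8221127284}$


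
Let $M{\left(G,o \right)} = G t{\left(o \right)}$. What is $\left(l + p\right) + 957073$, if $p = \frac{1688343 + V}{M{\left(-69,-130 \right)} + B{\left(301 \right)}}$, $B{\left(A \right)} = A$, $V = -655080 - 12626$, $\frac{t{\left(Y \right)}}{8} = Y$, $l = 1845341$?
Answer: $\frac{201945775891}{72061} \approx 2.8024 \cdot 10^{6}$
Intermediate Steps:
$t{\left(Y \right)} = 8 Y$
$V = -667706$
$M{\left(G,o \right)} = 8 G o$ ($M{\left(G,o \right)} = G 8 o = 8 G o$)
$p = \frac{1020637}{72061}$ ($p = \frac{1688343 - 667706}{8 \left(-69\right) \left(-130\right) + 301} = \frac{1020637}{71760 + 301} = \frac{1020637}{72061} \approx 14.164$)
$\left(l + p\right) + 957073 = \left(1845341 + \frac{1020637}{72061}\right) + 957073 = \frac{132978138438}{72061} + 957073 = \frac{201945775891}{72061}$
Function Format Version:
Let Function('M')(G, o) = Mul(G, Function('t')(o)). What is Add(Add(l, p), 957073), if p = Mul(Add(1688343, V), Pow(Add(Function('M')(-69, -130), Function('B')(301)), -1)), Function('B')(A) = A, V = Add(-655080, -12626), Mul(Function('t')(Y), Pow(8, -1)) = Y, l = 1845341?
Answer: Rational(201945775891, 72061) ≈ 2.8024e+6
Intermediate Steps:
Function('t')(Y) = Mul(8, Y)
V = -667706
Function('M')(G, o) = Mul(8, G, o) (Function('M')(G, o) = Mul(G, Mul(8, o)) = Mul(8, G, o))
p = Rational(1020637, 72061) (p = Mul(Add(1688343, -667706), Pow(Add(Mul(8, -69, -130), 301), -1)) = Mul(1020637, Pow(Add(71760, 301), -1)) = Mul(1020637, Pow(72061, -1)) = Mul(1020637, Rational(1, 72061)) = Rational(1020637, 72061) ≈ 14.164)
Add(Add(l, p), 957073) = Add(Add(1845341, Rational(1020637, 72061)), 957073) = Add(Rational(132978138438, 72061), 957073) = Rational(201945775891, 72061)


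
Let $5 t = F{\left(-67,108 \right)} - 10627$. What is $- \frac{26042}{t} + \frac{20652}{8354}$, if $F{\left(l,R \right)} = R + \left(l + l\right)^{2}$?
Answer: $- \frac{467092708}{31064349} \approx -15.036$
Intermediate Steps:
$F{\left(l,R \right)} = R + 4 l^{2}$ ($F{\left(l,R \right)} = R + \left(2 l\right)^{2} = R + 4 l^{2}$)
$t = \frac{7437}{5}$ ($t = \frac{\left(108 + 4 \left(-67\right)^{2}\right) - 10627}{5} = \frac{\left(108 + 4 \cdot 4489\right) - 10627}{5} = \frac{\left(108 + 17956\right) - 10627}{5} = \frac{18064 - 10627}{5} = \frac{1}{5} \cdot 7437 = \frac{7437}{5} \approx 1487.4$)
$- \frac{26042}{t} + \frac{20652}{8354} = - \frac{26042}{\frac{7437}{5}} + \frac{20652}{8354} = \left(-26042\right) \frac{5}{7437} + 20652 \cdot \frac{1}{8354} = - \frac{130210}{7437} + \frac{10326}{4177} = - \frac{467092708}{31064349}$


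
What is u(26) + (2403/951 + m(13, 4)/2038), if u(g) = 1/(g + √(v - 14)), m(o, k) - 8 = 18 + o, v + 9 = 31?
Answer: 139440533/53944841 - √2/334 ≈ 2.5806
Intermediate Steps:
v = 22 (v = -9 + 31 = 22)
m(o, k) = 26 + o (m(o, k) = 8 + (18 + o) = 26 + o)
u(g) = 1/(g + 2*√2) (u(g) = 1/(g + √(22 - 14)) = 1/(g + √8) = 1/(g + 2*√2))
u(26) + (2403/951 + m(13, 4)/2038) = 1/(26 + 2*√2) + (2403/951 + (26 + 13)/2038) = 1/(26 + 2*√2) + (2403*(1/951) + 39*(1/2038)) = 1/(26 + 2*√2) + (801/317 + 39/2038) = 1/(26 + 2*√2) + 1644801/646046 = 1644801/646046 + 1/(26 + 2*√2)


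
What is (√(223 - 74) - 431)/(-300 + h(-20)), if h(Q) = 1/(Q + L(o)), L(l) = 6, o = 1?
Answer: 6034/4201 - 14*√149/4201 ≈ 1.3956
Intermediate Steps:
h(Q) = 1/(6 + Q) (h(Q) = 1/(Q + 6) = 1/(6 + Q))
(√(223 - 74) - 431)/(-300 + h(-20)) = (√(223 - 74) - 431)/(-300 + 1/(6 - 20)) = (√149 - 431)/(-300 + 1/(-14)) = (-431 + √149)/(-300 - 1/14) = (-431 + √149)/(-4201/14) = (-431 + √149)*(-14/4201) = 6034/4201 - 14*√149/4201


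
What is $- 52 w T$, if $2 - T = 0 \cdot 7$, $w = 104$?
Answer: $-10816$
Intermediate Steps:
$T = 2$ ($T = 2 - 0 \cdot 7 = 2 - 0 = 2 + 0 = 2$)
$- 52 w T = \left(-52\right) 104 \cdot 2 = \left(-5408\right) 2 = -10816$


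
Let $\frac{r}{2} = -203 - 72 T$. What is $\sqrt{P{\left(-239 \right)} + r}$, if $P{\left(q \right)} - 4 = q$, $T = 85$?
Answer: $i \sqrt{12881} \approx 113.49 i$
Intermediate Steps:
$P{\left(q \right)} = 4 + q$
$r = -12646$ ($r = 2 \left(-203 - 6120\right) = 2 \left(-6323\right) = -12646$)
$\sqrt{P{\left(-239 \right)} + r} = \sqrt{\left(4 - 239\right) - 12646} = \sqrt{-235 - 12646} = \sqrt{-12881} = i \sqrt{12881}$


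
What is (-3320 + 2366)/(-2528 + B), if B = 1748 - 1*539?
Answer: 954/1319 ≈ 0.72328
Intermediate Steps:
B = 1209 (B = 1748 - 539 = 1209)
(-3320 + 2366)/(-2528 + B) = (-3320 + 2366)/(-2528 + 1209) = -954/(-1319) = -954*(-1/1319) = 954/1319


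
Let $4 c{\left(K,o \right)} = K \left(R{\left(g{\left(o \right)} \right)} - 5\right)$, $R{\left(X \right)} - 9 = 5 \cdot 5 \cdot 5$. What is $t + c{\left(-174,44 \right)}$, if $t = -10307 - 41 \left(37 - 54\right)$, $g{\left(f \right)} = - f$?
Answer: $- \frac{30443}{2} \approx -15222.0$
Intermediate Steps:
$R{\left(X \right)} = 134$ ($R{\left(X \right)} = 9 + 5 \cdot 5 \cdot 5 = 9 + 25 \cdot 5 = 9 + 125 = 134$)
$t = -9610$ ($t = -10307 - -697 = -10307 + 697 = -9610$)
$c{\left(K,o \right)} = \frac{129 K}{4}$ ($c{\left(K,o \right)} = \frac{K \left(134 - 5\right)}{4} = \frac{K 129}{4} = \frac{129 K}{4}$)
$t + c{\left(-174,44 \right)} = -9610 + \frac{129}{4} \left(-174\right) = -9610 - \frac{11223}{2} = - \frac{30443}{2}$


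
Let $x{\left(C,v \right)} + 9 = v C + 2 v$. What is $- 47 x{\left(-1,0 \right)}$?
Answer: $423$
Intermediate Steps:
$x{\left(C,v \right)} = -9 + 2 v + C v$ ($x{\left(C,v \right)} = -9 + \left(v C + 2 v\right) = -9 + \left(C v + 2 v\right) = -9 + \left(2 v + C v\right) = -9 + 2 v + C v$)
$- 47 x{\left(-1,0 \right)} = - 47 \left(-9 + 2 \cdot 0 - 0\right) = - 47 \left(-9 + 0 + 0\right) = \left(-47\right) \left(-9\right) = 423$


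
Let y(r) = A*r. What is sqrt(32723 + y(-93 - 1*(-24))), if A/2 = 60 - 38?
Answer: sqrt(29687) ≈ 172.30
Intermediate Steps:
A = 44 (A = 2*(60 - 38) = 2*22 = 44)
y(r) = 44*r
sqrt(32723 + y(-93 - 1*(-24))) = sqrt(32723 + 44*(-93 - 1*(-24))) = sqrt(32723 + 44*(-93 + 24)) = sqrt(32723 + 44*(-69)) = sqrt(32723 - 3036) = sqrt(29687)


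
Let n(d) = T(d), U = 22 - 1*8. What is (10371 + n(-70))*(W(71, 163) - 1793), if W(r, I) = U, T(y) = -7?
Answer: -18437556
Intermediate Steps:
U = 14 (U = 22 - 8 = 14)
n(d) = -7
W(r, I) = 14
(10371 + n(-70))*(W(71, 163) - 1793) = (10371 - 7)*(14 - 1793) = 10364*(-1779) = -18437556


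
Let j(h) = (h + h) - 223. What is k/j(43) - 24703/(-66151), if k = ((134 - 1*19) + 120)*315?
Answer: -4893443464/9062687 ≈ -539.96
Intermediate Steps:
k = 74025 (k = ((134 - 19) + 120)*315 = (115 + 120)*315 = 235*315 = 74025)
j(h) = -223 + 2*h (j(h) = 2*h - 223 = -223 + 2*h)
k/j(43) - 24703/(-66151) = 74025/(-223 + 2*43) - 24703/(-66151) = 74025/(-223 + 86) - 24703*(-1/66151) = 74025/(-137) + 24703/66151 = 74025*(-1/137) + 24703/66151 = -74025/137 + 24703/66151 = -4893443464/9062687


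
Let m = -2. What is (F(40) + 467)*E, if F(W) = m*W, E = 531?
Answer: 205497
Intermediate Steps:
F(W) = -2*W
(F(40) + 467)*E = (-2*40 + 467)*531 = (-80 + 467)*531 = 387*531 = 205497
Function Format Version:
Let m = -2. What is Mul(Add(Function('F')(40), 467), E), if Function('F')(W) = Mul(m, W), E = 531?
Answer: 205497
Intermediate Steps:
Function('F')(W) = Mul(-2, W)
Mul(Add(Function('F')(40), 467), E) = Mul(Add(Mul(-2, 40), 467), 531) = Mul(Add(-80, 467), 531) = Mul(387, 531) = 205497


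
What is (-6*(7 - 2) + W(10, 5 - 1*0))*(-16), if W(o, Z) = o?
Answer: 320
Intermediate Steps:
(-6*(7 - 2) + W(10, 5 - 1*0))*(-16) = (-6*(7 - 2) + 10)*(-16) = (-6*5 + 10)*(-16) = (-30 + 10)*(-16) = -20*(-16) = 320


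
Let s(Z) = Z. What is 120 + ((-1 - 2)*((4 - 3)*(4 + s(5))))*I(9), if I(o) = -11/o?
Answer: 153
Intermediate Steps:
120 + ((-1 - 2)*((4 - 3)*(4 + s(5))))*I(9) = 120 + ((-1 - 2)*((4 - 3)*(4 + 5)))*(-11/9) = 120 + (-3*9)*(-11*1/9) = 120 - 3*9*(-11/9) = 120 - 27*(-11/9) = 120 + 33 = 153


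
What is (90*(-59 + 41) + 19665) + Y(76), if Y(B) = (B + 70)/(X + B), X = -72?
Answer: 36163/2 ≈ 18082.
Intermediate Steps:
Y(B) = (70 + B)/(-72 + B) (Y(B) = (B + 70)/(-72 + B) = (70 + B)/(-72 + B))
(90*(-59 + 41) + 19665) + Y(76) = (90*(-59 + 41) + 19665) + (70 + 76)/(-72 + 76) = (90*(-18) + 19665) + 146/4 = (-1620 + 19665) + (1/4)*146 = 18045 + 73/2 = 36163/2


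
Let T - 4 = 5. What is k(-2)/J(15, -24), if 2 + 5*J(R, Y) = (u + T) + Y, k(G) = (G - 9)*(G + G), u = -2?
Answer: -220/19 ≈ -11.579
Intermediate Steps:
T = 9 (T = 4 + 5 = 9)
k(G) = 2*G*(-9 + G) (k(G) = (-9 + G)*(2*G) = 2*G*(-9 + G))
J(R, Y) = 1 + Y/5 (J(R, Y) = -⅖ + ((-2 + 9) + Y)/5 = -⅖ + (7 + Y)/5 = -⅖ + (7/5 + Y/5) = 1 + Y/5)
k(-2)/J(15, -24) = (2*(-2)*(-9 - 2))/(1 + (⅕)*(-24)) = (2*(-2)*(-11))/(1 - 24/5) = 44/(-19/5) = 44*(-5/19) = -220/19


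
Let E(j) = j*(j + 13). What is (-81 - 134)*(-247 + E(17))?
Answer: -56545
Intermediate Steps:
E(j) = j*(13 + j)
(-81 - 134)*(-247 + E(17)) = (-81 - 134)*(-247 + 17*(13 + 17)) = -215*(-247 + 17*30) = -215*(-247 + 510) = -215*263 = -56545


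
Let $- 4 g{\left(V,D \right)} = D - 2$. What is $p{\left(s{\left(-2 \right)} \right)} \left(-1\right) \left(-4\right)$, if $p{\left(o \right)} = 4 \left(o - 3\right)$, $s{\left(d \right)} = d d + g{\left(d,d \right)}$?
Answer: $32$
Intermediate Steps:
$g{\left(V,D \right)} = \frac{1}{2} - \frac{D}{4}$ ($g{\left(V,D \right)} = - \frac{D - 2}{4} = - \frac{-2 + D}{4} = \frac{1}{2} - \frac{D}{4}$)
$s{\left(d \right)} = \frac{1}{2} + d^{2} - \frac{d}{4}$ ($s{\left(d \right)} = d d - \left(- \frac{1}{2} + \frac{d}{4}\right) = d^{2} - \left(- \frac{1}{2} + \frac{d}{4}\right) = \frac{1}{2} + d^{2} - \frac{d}{4}$)
$p{\left(o \right)} = -12 + 4 o$ ($p{\left(o \right)} = 4 \left(-3 + o\right) = -12 + 4 o$)
$p{\left(s{\left(-2 \right)} \right)} \left(-1\right) \left(-4\right) = \left(-12 + 4 \left(\frac{1}{2} + \left(-2\right)^{2} - - \frac{1}{2}\right)\right) \left(-1\right) \left(-4\right) = \left(-12 + 4 \left(\frac{1}{2} + 4 + \frac{1}{2}\right)\right) \left(-1\right) \left(-4\right) = \left(-12 + 4 \cdot 5\right) \left(-1\right) \left(-4\right) = \left(-12 + 20\right) \left(-1\right) \left(-4\right) = 8 \left(-1\right) \left(-4\right) = \left(-8\right) \left(-4\right) = 32$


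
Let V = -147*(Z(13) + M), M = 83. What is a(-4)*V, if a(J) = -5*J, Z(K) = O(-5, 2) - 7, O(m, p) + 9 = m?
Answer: -182280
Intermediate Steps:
O(m, p) = -9 + m
Z(K) = -21 (Z(K) = (-9 - 5) - 7 = -14 - 7 = -21)
V = -9114 (V = -147*(-21 + 83) = -147*62 = -9114)
a(-4)*V = -5*(-4)*(-9114) = 20*(-9114) = -182280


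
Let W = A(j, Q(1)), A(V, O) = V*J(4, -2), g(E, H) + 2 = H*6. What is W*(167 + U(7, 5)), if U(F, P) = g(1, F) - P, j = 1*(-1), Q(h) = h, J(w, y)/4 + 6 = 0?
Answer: 4848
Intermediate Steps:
J(w, y) = -24 (J(w, y) = -24 + 4*0 = -24 + 0 = -24)
g(E, H) = -2 + 6*H (g(E, H) = -2 + H*6 = -2 + 6*H)
j = -1
A(V, O) = -24*V (A(V, O) = V*(-24) = -24*V)
W = 24 (W = -24*(-1) = 24)
U(F, P) = -2 - P + 6*F (U(F, P) = (-2 + 6*F) - P = -2 - P + 6*F)
W*(167 + U(7, 5)) = 24*(167 + (-2 - 1*5 + 6*7)) = 24*(167 + (-2 - 5 + 42)) = 24*(167 + 35) = 24*202 = 4848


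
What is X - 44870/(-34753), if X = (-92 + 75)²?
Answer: 10088487/34753 ≈ 290.29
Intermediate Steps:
X = 289 (X = (-17)² = 289)
X - 44870/(-34753) = 289 - 44870/(-34753) = 289 - 44870*(-1/34753) = 289 + 44870/34753 = 10088487/34753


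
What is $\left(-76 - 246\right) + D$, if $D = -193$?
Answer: $-515$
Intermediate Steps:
$\left(-76 - 246\right) + D = \left(-76 - 246\right) - 193 = -322 - 193 = -515$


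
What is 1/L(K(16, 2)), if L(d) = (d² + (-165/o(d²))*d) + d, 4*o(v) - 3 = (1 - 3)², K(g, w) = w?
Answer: -7/1278 ≈ -0.0054773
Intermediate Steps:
o(v) = 7/4 (o(v) = ¾ + (1 - 3)²/4 = ¾ + (¼)*(-2)² = ¾ + (¼)*4 = ¾ + 1 = 7/4)
L(d) = d² - 653*d/7 (L(d) = (d² + (-165/7/4)*d) + d = (d² + (-165*4/7)*d) + d = (d² - 660*d/7) + d = d² - 653*d/7)
1/L(K(16, 2)) = 1/((⅐)*2*(-653 + 7*2)) = 1/((⅐)*2*(-653 + 14)) = 1/((⅐)*2*(-639)) = 1/(-1278/7) = -7/1278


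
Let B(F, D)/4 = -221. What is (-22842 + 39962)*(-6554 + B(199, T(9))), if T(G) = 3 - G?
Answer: -127338560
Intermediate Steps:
B(F, D) = -884 (B(F, D) = 4*(-221) = -884)
(-22842 + 39962)*(-6554 + B(199, T(9))) = (-22842 + 39962)*(-6554 - 884) = 17120*(-7438) = -127338560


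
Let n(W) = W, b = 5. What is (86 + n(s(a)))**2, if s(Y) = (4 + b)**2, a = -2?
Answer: 27889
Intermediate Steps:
s(Y) = 81 (s(Y) = (4 + 5)**2 = 9**2 = 81)
(86 + n(s(a)))**2 = (86 + 81)**2 = 167**2 = 27889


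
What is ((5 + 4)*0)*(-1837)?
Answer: 0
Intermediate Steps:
((5 + 4)*0)*(-1837) = (9*0)*(-1837) = 0*(-1837) = 0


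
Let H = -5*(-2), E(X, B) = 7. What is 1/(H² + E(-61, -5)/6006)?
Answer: 858/85801 ≈ 0.0099999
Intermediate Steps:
H = 10
1/(H² + E(-61, -5)/6006) = 1/(10² + 7/6006) = 1/(100 + 7*(1/6006)) = 1/(100 + 1/858) = 1/(85801/858) = 858/85801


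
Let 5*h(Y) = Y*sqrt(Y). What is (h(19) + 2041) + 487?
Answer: 2528 + 19*sqrt(19)/5 ≈ 2544.6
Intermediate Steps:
h(Y) = Y**(3/2)/5 (h(Y) = (Y*sqrt(Y))/5 = Y**(3/2)/5)
(h(19) + 2041) + 487 = (19**(3/2)/5 + 2041) + 487 = ((19*sqrt(19))/5 + 2041) + 487 = (19*sqrt(19)/5 + 2041) + 487 = (2041 + 19*sqrt(19)/5) + 487 = 2528 + 19*sqrt(19)/5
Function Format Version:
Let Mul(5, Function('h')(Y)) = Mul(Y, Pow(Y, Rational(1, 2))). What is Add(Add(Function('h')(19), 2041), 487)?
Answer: Add(2528, Mul(Rational(19, 5), Pow(19, Rational(1, 2)))) ≈ 2544.6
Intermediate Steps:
Function('h')(Y) = Mul(Rational(1, 5), Pow(Y, Rational(3, 2))) (Function('h')(Y) = Mul(Rational(1, 5), Mul(Y, Pow(Y, Rational(1, 2)))) = Mul(Rational(1, 5), Pow(Y, Rational(3, 2))))
Add(Add(Function('h')(19), 2041), 487) = Add(Add(Mul(Rational(1, 5), Pow(19, Rational(3, 2))), 2041), 487) = Add(Add(Mul(Rational(1, 5), Mul(19, Pow(19, Rational(1, 2)))), 2041), 487) = Add(Add(Mul(Rational(19, 5), Pow(19, Rational(1, 2))), 2041), 487) = Add(Add(2041, Mul(Rational(19, 5), Pow(19, Rational(1, 2)))), 487) = Add(2528, Mul(Rational(19, 5), Pow(19, Rational(1, 2))))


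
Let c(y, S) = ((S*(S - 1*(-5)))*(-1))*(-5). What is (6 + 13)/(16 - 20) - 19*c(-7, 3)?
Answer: -9139/4 ≈ -2284.8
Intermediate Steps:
c(y, S) = 5*S*(5 + S) (c(y, S) = ((S*(S + 5))*(-1))*(-5) = ((S*(5 + S))*(-1))*(-5) = -S*(5 + S)*(-5) = 5*S*(5 + S))
(6 + 13)/(16 - 20) - 19*c(-7, 3) = (6 + 13)/(16 - 20) - 95*3*(5 + 3) = 19/(-4) - 95*3*8 = 19*(-¼) - 19*120 = -19/4 - 2280 = -9139/4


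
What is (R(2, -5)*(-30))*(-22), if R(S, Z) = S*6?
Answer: 7920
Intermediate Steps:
R(S, Z) = 6*S
(R(2, -5)*(-30))*(-22) = ((6*2)*(-30))*(-22) = (12*(-30))*(-22) = -360*(-22) = 7920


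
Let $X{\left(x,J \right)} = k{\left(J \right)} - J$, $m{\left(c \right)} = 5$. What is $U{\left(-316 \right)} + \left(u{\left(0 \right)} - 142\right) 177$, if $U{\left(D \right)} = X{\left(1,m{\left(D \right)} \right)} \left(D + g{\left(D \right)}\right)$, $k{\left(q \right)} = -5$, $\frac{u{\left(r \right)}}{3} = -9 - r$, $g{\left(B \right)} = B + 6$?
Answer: $-23653$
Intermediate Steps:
$g{\left(B \right)} = 6 + B$
$u{\left(r \right)} = -27 - 3 r$ ($u{\left(r \right)} = 3 \left(-9 - r\right) = -27 - 3 r$)
$X{\left(x,J \right)} = -5 - J$
$U{\left(D \right)} = -60 - 20 D$ ($U{\left(D \right)} = \left(-5 - 5\right) \left(D + \left(6 + D\right)\right) = \left(-5 - 5\right) \left(6 + 2 D\right) = - 10 \left(6 + 2 D\right) = -60 - 20 D$)
$U{\left(-316 \right)} + \left(u{\left(0 \right)} - 142\right) 177 = \left(-60 - -6320\right) + \left(\left(-27 - 0\right) - 142\right) 177 = \left(-60 + 6320\right) + \left(\left(-27 + 0\right) - 142\right) 177 = 6260 + \left(-27 - 142\right) 177 = 6260 - 29913 = -23653$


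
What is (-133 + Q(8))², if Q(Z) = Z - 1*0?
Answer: 15625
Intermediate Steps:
Q(Z) = Z (Q(Z) = Z + 0 = Z)
(-133 + Q(8))² = (-133 + 8)² = (-125)² = 15625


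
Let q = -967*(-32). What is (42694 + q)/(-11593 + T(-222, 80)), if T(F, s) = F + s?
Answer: -73638/11735 ≈ -6.2751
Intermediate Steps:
q = 30944
(42694 + q)/(-11593 + T(-222, 80)) = (42694 + 30944)/(-11593 + (-222 + 80)) = 73638/(-11593 - 142) = 73638/(-11735) = 73638*(-1/11735) = -73638/11735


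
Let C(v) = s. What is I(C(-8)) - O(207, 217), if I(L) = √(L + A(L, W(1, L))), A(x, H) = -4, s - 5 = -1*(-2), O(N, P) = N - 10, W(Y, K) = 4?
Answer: -197 + √3 ≈ -195.27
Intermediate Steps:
O(N, P) = -10 + N
s = 7 (s = 5 - 1*(-2) = 5 + 2 = 7)
C(v) = 7
I(L) = √(-4 + L) (I(L) = √(L - 4) = √(-4 + L))
I(C(-8)) - O(207, 217) = √(-4 + 7) - (-10 + 207) = √3 - 1*197 = √3 - 197 = -197 + √3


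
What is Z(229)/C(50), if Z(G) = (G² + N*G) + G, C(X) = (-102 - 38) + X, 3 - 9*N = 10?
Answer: -472427/810 ≈ -583.24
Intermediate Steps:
N = -7/9 (N = ⅓ - ⅑*10 = ⅓ - 10/9 = -7/9 ≈ -0.77778)
C(X) = -140 + X
Z(G) = G² + 2*G/9 (Z(G) = (G² - 7*G/9) + G = G² + 2*G/9)
Z(229)/C(50) = ((⅑)*229*(2 + 9*229))/(-140 + 50) = ((⅑)*229*(2 + 2061))/(-90) = ((⅑)*229*2063)*(-1/90) = (472427/9)*(-1/90) = -472427/810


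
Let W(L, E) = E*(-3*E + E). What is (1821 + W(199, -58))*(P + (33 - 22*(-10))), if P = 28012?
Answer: -138696355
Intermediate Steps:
W(L, E) = -2*E² (W(L, E) = E*(-2*E) = -2*E²)
(1821 + W(199, -58))*(P + (33 - 22*(-10))) = (1821 - 2*(-58)²)*(28012 + (33 - 22*(-10))) = (1821 - 2*3364)*(28012 + (33 + 220)) = (1821 - 6728)*(28012 + 253) = -4907*28265 = -138696355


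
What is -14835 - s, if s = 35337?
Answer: -50172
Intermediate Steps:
-14835 - s = -14835 - 1*35337 = -14835 - 35337 = -50172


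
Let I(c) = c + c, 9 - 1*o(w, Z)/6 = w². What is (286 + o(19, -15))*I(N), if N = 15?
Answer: -54780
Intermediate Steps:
o(w, Z) = 54 - 6*w²
I(c) = 2*c
(286 + o(19, -15))*I(N) = (286 + (54 - 6*19²))*(2*15) = (286 + (54 - 6*361))*30 = (286 + (54 - 2166))*30 = (286 - 2112)*30 = -1826*30 = -54780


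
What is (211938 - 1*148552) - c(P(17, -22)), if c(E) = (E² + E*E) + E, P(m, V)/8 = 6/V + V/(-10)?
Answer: 190257802/3025 ≈ 62895.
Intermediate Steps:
P(m, V) = 48/V - 4*V/5 (P(m, V) = 8*(6/V + V/(-10)) = 8*(6/V + V*(-⅒)) = 8*(6/V - V/10) = 48/V - 4*V/5)
c(E) = E + 2*E² (c(E) = (E² + E²) + E = 2*E² + E = E + 2*E²)
(211938 - 1*148552) - c(P(17, -22)) = (211938 - 1*148552) - (48/(-22) - ⅘*(-22))*(1 + 2*(48/(-22) - ⅘*(-22))) = (211938 - 148552) - (48*(-1/22) + 88/5)*(1 + 2*(48*(-1/22) + 88/5)) = 63386 - (-24/11 + 88/5)*(1 + 2*(-24/11 + 88/5)) = 63386 - 848*(1 + 2*(848/55))/55 = 63386 - 848*(1 + 1696/55)/55 = 63386 - 848*1751/(55*55) = 63386 - 1*1484848/3025 = 63386 - 1484848/3025 = 190257802/3025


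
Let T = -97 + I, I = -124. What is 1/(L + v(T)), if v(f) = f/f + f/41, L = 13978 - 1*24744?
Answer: -41/441586 ≈ -9.2847e-5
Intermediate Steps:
L = -10766 (L = 13978 - 24744 = -10766)
T = -221 (T = -97 - 124 = -221)
v(f) = 1 + f/41 (v(f) = 1 + f*(1/41) = 1 + f/41)
1/(L + v(T)) = 1/(-10766 + (1 + (1/41)*(-221))) = 1/(-10766 + (1 - 221/41)) = 1/(-10766 - 180/41) = 1/(-441586/41) = -41/441586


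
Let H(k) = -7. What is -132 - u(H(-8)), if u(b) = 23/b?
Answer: -901/7 ≈ -128.71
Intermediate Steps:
-132 - u(H(-8)) = -132 - 23/(-7) = -132 - 23*(-1)/7 = -132 - 1*(-23/7) = -132 + 23/7 = -901/7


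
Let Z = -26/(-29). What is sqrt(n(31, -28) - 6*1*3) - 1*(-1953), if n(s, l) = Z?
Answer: 1953 + 4*I*sqrt(899)/29 ≈ 1953.0 + 4.1356*I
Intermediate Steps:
Z = 26/29 (Z = -26*(-1/29) = 26/29 ≈ 0.89655)
n(s, l) = 26/29
sqrt(n(31, -28) - 6*1*3) - 1*(-1953) = sqrt(26/29 - 6*1*3) - 1*(-1953) = sqrt(26/29 - 6*3) + 1953 = sqrt(26/29 - 18) + 1953 = sqrt(-496/29) + 1953 = 4*I*sqrt(899)/29 + 1953 = 1953 + 4*I*sqrt(899)/29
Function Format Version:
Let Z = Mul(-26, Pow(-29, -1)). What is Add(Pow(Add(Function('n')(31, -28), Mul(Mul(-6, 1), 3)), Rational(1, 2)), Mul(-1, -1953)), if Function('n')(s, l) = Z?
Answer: Add(1953, Mul(Rational(4, 29), I, Pow(899, Rational(1, 2)))) ≈ Add(1953.0, Mul(4.1356, I))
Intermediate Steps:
Z = Rational(26, 29) (Z = Mul(-26, Rational(-1, 29)) = Rational(26, 29) ≈ 0.89655)
Function('n')(s, l) = Rational(26, 29)
Add(Pow(Add(Function('n')(31, -28), Mul(Mul(-6, 1), 3)), Rational(1, 2)), Mul(-1, -1953)) = Add(Pow(Add(Rational(26, 29), Mul(Mul(-6, 1), 3)), Rational(1, 2)), Mul(-1, -1953)) = Add(Pow(Add(Rational(26, 29), Mul(-6, 3)), Rational(1, 2)), 1953) = Add(Pow(Add(Rational(26, 29), -18), Rational(1, 2)), 1953) = Add(Pow(Rational(-496, 29), Rational(1, 2)), 1953) = Add(Mul(Rational(4, 29), I, Pow(899, Rational(1, 2))), 1953) = Add(1953, Mul(Rational(4, 29), I, Pow(899, Rational(1, 2))))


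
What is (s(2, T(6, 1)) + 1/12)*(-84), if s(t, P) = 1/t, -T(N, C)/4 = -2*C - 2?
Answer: -49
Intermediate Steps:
T(N, C) = 8 + 8*C (T(N, C) = -4*(-2*C - 2) = -4*(-2 - 2*C) = 8 + 8*C)
(s(2, T(6, 1)) + 1/12)*(-84) = (1/2 + 1/12)*(-84) = (½ + 1/12)*(-84) = (7/12)*(-84) = -49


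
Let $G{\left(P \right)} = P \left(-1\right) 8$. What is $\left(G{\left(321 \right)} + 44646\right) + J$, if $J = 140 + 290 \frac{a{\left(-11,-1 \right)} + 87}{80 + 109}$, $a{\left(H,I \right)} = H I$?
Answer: $\frac{1143946}{27} \approx 42368.0$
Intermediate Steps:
$G{\left(P \right)} = - 8 P$ ($G{\left(P \right)} = - P 8 = - 8 P$)
$J = \frac{7840}{27}$ ($J = 140 + 290 \frac{\left(-11\right) \left(-1\right) + 87}{80 + 109} = 140 + 290 \frac{11 + 87}{189} = 140 + 290 \cdot 98 \cdot \frac{1}{189} = 140 + 290 \cdot \frac{14}{27} = 140 + \frac{4060}{27} = \frac{7840}{27} \approx 290.37$)
$\left(G{\left(321 \right)} + 44646\right) + J = \left(\left(-8\right) 321 + 44646\right) + \frac{7840}{27} = \left(-2568 + 44646\right) + \frac{7840}{27} = 42078 + \frac{7840}{27} = \frac{1143946}{27}$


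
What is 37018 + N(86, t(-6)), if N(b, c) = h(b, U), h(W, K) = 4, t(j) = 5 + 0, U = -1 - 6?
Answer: 37022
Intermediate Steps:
U = -7
t(j) = 5
N(b, c) = 4
37018 + N(86, t(-6)) = 37018 + 4 = 37022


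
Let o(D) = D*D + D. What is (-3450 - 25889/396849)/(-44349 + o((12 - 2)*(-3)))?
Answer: 1369154939/17254597671 ≈ 0.079350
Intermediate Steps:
o(D) = D + D² (o(D) = D² + D = D + D²)
(-3450 - 25889/396849)/(-44349 + o((12 - 2)*(-3))) = (-3450 - 25889/396849)/(-44349 + ((12 - 2)*(-3))*(1 + (12 - 2)*(-3))) = (-3450 - 25889*1/396849)/(-44349 + (10*(-3))*(1 + 10*(-3))) = (-3450 - 25889/396849)/(-44349 - 30*(1 - 30)) = -1369154939/(396849*(-44349 - 30*(-29))) = -1369154939/(396849*(-44349 + 870)) = -1369154939/396849/(-43479) = -1369154939/396849*(-1/43479) = 1369154939/17254597671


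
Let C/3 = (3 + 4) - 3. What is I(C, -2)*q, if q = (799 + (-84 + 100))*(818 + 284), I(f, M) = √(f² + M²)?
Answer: 1796260*√37 ≈ 1.0926e+7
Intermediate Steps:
C = 12 (C = 3*((3 + 4) - 3) = 3*(7 - 3) = 3*4 = 12)
I(f, M) = √(M² + f²)
q = 898130 (q = (799 + 16)*1102 = 815*1102 = 898130)
I(C, -2)*q = √((-2)² + 12²)*898130 = √(4 + 144)*898130 = √148*898130 = (2*√37)*898130 = 1796260*√37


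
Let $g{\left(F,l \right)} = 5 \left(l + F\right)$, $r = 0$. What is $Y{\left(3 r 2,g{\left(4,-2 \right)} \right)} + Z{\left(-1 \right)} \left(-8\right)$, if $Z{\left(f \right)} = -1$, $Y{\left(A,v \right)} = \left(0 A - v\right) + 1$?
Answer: $-1$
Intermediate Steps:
$g{\left(F,l \right)} = 5 F + 5 l$ ($g{\left(F,l \right)} = 5 \left(F + l\right) = 5 F + 5 l$)
$Y{\left(A,v \right)} = 1 - v$ ($Y{\left(A,v \right)} = \left(0 - v\right) + 1 = - v + 1 = 1 - v$)
$Y{\left(3 r 2,g{\left(4,-2 \right)} \right)} + Z{\left(-1 \right)} \left(-8\right) = \left(1 - \left(5 \cdot 4 + 5 \left(-2\right)\right)\right) - -8 = \left(1 - \left(20 - 10\right)\right) + 8 = \left(1 - 10\right) + 8 = -9 + 8 = -1$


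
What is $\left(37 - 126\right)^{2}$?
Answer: $7921$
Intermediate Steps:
$\left(37 - 126\right)^{2} = \left(-89\right)^{2} = 7921$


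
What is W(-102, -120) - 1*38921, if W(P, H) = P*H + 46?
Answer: -26635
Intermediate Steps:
W(P, H) = 46 + H*P (W(P, H) = H*P + 46 = 46 + H*P)
W(-102, -120) - 1*38921 = (46 - 120*(-102)) - 1*38921 = (46 + 12240) - 38921 = 12286 - 38921 = -26635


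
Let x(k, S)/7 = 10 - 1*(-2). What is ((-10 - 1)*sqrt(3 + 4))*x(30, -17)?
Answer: -924*sqrt(7) ≈ -2444.7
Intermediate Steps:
x(k, S) = 84 (x(k, S) = 7*(10 - 1*(-2)) = 7*(10 + 2) = 7*12 = 84)
((-10 - 1)*sqrt(3 + 4))*x(30, -17) = ((-10 - 1)*sqrt(3 + 4))*84 = -11*sqrt(7)*84 = -924*sqrt(7)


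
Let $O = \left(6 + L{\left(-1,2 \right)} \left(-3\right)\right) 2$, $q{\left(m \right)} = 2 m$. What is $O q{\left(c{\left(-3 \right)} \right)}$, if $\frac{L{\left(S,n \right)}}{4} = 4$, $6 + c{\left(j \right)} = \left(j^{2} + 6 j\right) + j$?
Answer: $3024$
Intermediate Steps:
$c{\left(j \right)} = -6 + j^{2} + 7 j$ ($c{\left(j \right)} = -6 + \left(\left(j^{2} + 6 j\right) + j\right) = -6 + \left(j^{2} + 7 j\right) = -6 + j^{2} + 7 j$)
$L{\left(S,n \right)} = 16$ ($L{\left(S,n \right)} = 4 \cdot 4 = 16$)
$O = -84$ ($O = \left(6 + 16 \left(-3\right)\right) 2 = \left(6 - 48\right) 2 = \left(-42\right) 2 = -84$)
$O q{\left(c{\left(-3 \right)} \right)} = - 84 \cdot 2 \left(-6 + \left(-3\right)^{2} + 7 \left(-3\right)\right) = - 84 \cdot 2 \left(-6 + 9 - 21\right) = - 84 \cdot 2 \left(-18\right) = \left(-84\right) \left(-36\right) = 3024$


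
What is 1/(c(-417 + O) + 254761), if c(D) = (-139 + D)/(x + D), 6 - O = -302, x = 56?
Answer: 53/13502581 ≈ 3.9252e-6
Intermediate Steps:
O = 308 (O = 6 - 1*(-302) = 6 + 302 = 308)
c(D) = (-139 + D)/(56 + D)
1/(c(-417 + O) + 254761) = 1/((-139 + (-417 + 308))/(56 + (-417 + 308)) + 254761) = 1/((-139 - 109)/(56 - 109) + 254761) = 1/(-248/(-53) + 254761) = 1/(-1/53*(-248) + 254761) = 1/(248/53 + 254761) = 1/(13502581/53) = 53/13502581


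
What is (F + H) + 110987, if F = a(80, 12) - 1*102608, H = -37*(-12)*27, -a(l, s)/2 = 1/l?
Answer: 814679/40 ≈ 20367.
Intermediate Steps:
a(l, s) = -2/l
H = 11988 (H = 444*27 = 11988)
F = -4104321/40 (F = -2/80 - 1*102608 = -2*1/80 - 102608 = -1/40 - 102608 = -4104321/40 ≈ -1.0261e+5)
(F + H) + 110987 = (-4104321/40 + 11988) + 110987 = -3624801/40 + 110987 = 814679/40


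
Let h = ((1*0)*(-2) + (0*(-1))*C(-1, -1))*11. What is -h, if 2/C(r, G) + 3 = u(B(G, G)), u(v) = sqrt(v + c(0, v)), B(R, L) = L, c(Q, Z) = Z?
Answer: 0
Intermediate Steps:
u(v) = sqrt(2)*sqrt(v) (u(v) = sqrt(v + v) = sqrt(2*v) = sqrt(2)*sqrt(v))
C(r, G) = 2/(-3 + sqrt(2)*sqrt(G))
h = 0 (h = ((1*0)*(-2) + (0*(-1))*(2/(-3 + sqrt(2)*sqrt(-1))))*11 = (0*(-2) + 0*(2/(-3 + sqrt(2)*I)))*11 = (0 + 0*(2/(-3 + I*sqrt(2))))*11 = (0 + 0)*11 = 0*11 = 0)
-h = -1*0 = 0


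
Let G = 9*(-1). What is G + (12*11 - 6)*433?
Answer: 54549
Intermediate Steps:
G = -9
G + (12*11 - 6)*433 = -9 + (12*11 - 6)*433 = -9 + (132 - 6)*433 = -9 + 126*433 = -9 + 54558 = 54549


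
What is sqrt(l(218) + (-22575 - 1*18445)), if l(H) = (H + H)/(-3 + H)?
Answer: 4*I*sqrt(118503485)/215 ≈ 202.53*I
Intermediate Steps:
l(H) = 2*H/(-3 + H) (l(H) = (2*H)/(-3 + H) = 2*H/(-3 + H))
sqrt(l(218) + (-22575 - 1*18445)) = sqrt(2*218/(-3 + 218) + (-22575 - 1*18445)) = sqrt(2*218/215 + (-22575 - 18445)) = sqrt(2*218*(1/215) - 41020) = sqrt(436/215 - 41020) = sqrt(-8818864/215) = 4*I*sqrt(118503485)/215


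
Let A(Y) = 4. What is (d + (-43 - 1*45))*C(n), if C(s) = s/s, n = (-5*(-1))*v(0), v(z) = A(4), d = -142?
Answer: -230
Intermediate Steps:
v(z) = 4
n = 20 (n = -5*(-1)*4 = 5*4 = 20)
C(s) = 1
(d + (-43 - 1*45))*C(n) = (-142 + (-43 - 1*45))*1 = (-142 + (-43 - 45))*1 = (-142 - 88)*1 = -230*1 = -230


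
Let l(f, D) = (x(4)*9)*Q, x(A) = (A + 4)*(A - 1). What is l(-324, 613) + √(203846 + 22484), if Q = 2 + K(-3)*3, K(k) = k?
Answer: -1512 + √226330 ≈ -1036.3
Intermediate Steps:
x(A) = (-1 + A)*(4 + A) (x(A) = (4 + A)*(-1 + A) = (-1 + A)*(4 + A))
Q = -7 (Q = 2 - 3*3 = 2 - 9 = -7)
l(f, D) = -1512 (l(f, D) = ((-4 + 4² + 3*4)*9)*(-7) = ((-4 + 16 + 12)*9)*(-7) = (24*9)*(-7) = 216*(-7) = -1512)
l(-324, 613) + √(203846 + 22484) = -1512 + √(203846 + 22484) = -1512 + √226330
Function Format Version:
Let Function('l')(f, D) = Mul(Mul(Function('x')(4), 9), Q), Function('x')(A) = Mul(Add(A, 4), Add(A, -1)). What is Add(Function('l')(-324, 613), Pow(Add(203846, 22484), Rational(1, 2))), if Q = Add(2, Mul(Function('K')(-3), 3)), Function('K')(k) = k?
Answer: Add(-1512, Pow(226330, Rational(1, 2))) ≈ -1036.3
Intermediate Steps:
Function('x')(A) = Mul(Add(-1, A), Add(4, A)) (Function('x')(A) = Mul(Add(4, A), Add(-1, A)) = Mul(Add(-1, A), Add(4, A)))
Q = -7 (Q = Add(2, Mul(-3, 3)) = Add(2, -9) = -7)
Function('l')(f, D) = -1512 (Function('l')(f, D) = Mul(Mul(Add(-4, Pow(4, 2), Mul(3, 4)), 9), -7) = Mul(Mul(Add(-4, 16, 12), 9), -7) = Mul(Mul(24, 9), -7) = Mul(216, -7) = -1512)
Add(Function('l')(-324, 613), Pow(Add(203846, 22484), Rational(1, 2))) = Add(-1512, Pow(Add(203846, 22484), Rational(1, 2))) = Add(-1512, Pow(226330, Rational(1, 2)))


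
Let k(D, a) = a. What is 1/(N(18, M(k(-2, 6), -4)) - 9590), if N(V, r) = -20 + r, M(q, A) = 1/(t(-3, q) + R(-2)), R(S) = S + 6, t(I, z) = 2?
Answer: -6/57659 ≈ -0.00010406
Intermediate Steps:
R(S) = 6 + S
M(q, A) = ⅙ (M(q, A) = 1/(2 + (6 - 2)) = 1/(2 + 4) = 1/6 = ⅙)
1/(N(18, M(k(-2, 6), -4)) - 9590) = 1/((-20 + ⅙) - 9590) = 1/(-119/6 - 9590) = 1/(-57659/6) = -6/57659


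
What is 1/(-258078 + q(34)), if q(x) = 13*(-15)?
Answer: -1/258273 ≈ -3.8719e-6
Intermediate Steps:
q(x) = -195
1/(-258078 + q(34)) = 1/(-258078 - 195) = 1/(-258273) = -1/258273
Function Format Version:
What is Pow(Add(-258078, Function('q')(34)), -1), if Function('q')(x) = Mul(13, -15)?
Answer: Rational(-1, 258273) ≈ -3.8719e-6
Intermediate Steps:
Function('q')(x) = -195
Pow(Add(-258078, Function('q')(34)), -1) = Pow(Add(-258078, -195), -1) = Pow(-258273, -1) = Rational(-1, 258273)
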